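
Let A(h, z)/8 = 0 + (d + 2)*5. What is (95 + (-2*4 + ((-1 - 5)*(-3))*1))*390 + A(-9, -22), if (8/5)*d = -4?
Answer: 40930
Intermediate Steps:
d = -5/2 (d = (5/8)*(-4) = -5/2 ≈ -2.5000)
A(h, z) = -20 (A(h, z) = 8*(0 + (-5/2 + 2)*5) = 8*(0 - 1/2*5) = 8*(0 - 5/2) = 8*(-5/2) = -20)
(95 + (-2*4 + ((-1 - 5)*(-3))*1))*390 + A(-9, -22) = (95 + (-2*4 + ((-1 - 5)*(-3))*1))*390 - 20 = (95 + (-8 - 6*(-3)*1))*390 - 20 = (95 + (-8 + 18*1))*390 - 20 = (95 + (-8 + 18))*390 - 20 = (95 + 10)*390 - 20 = 105*390 - 20 = 40950 - 20 = 40930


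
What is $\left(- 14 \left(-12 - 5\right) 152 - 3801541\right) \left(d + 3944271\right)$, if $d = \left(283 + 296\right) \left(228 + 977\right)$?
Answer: $-17478696307590$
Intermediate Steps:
$d = 697695$ ($d = 579 \cdot 1205 = 697695$)
$\left(- 14 \left(-12 - 5\right) 152 - 3801541\right) \left(d + 3944271\right) = \left(- 14 \left(-12 - 5\right) 152 - 3801541\right) \left(697695 + 3944271\right) = \left(- 14 \left(-12 - 5\right) 152 - 3801541\right) 4641966 = \left(\left(-14\right) \left(-17\right) 152 - 3801541\right) 4641966 = \left(238 \cdot 152 - 3801541\right) 4641966 = \left(36176 - 3801541\right) 4641966 = \left(-3765365\right) 4641966 = -17478696307590$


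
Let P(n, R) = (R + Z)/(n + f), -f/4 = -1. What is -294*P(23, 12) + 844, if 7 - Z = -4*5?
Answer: 1258/3 ≈ 419.33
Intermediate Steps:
Z = 27 (Z = 7 - (-4)*5 = 7 - 1*(-20) = 7 + 20 = 27)
f = 4 (f = -4*(-1) = 4)
P(n, R) = (27 + R)/(4 + n) (P(n, R) = (R + 27)/(n + 4) = (27 + R)/(4 + n))
-294*P(23, 12) + 844 = -294*(27 + 12)/(4 + 23) + 844 = -294*39/27 + 844 = -98*39/9 + 844 = -294*13/9 + 844 = -1274/3 + 844 = 1258/3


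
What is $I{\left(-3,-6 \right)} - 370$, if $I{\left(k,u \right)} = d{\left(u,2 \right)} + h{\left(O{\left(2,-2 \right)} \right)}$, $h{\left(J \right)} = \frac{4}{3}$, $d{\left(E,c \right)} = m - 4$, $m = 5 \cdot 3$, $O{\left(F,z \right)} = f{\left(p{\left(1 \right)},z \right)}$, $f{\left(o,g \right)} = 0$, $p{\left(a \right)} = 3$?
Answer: $- \frac{1073}{3} \approx -357.67$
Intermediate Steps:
$O{\left(F,z \right)} = 0$
$m = 15$
$d{\left(E,c \right)} = 11$ ($d{\left(E,c \right)} = 15 - 4 = 11$)
$h{\left(J \right)} = \frac{4}{3}$ ($h{\left(J \right)} = 4 \cdot \frac{1}{3} = \frac{4}{3}$)
$I{\left(k,u \right)} = \frac{37}{3}$ ($I{\left(k,u \right)} = 11 + \frac{4}{3} = \frac{37}{3}$)
$I{\left(-3,-6 \right)} - 370 = \frac{37}{3} - 370 = - \frac{1073}{3}$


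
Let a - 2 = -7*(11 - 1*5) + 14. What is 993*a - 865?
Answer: -26683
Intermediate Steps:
a = -26 (a = 2 + (-7*(11 - 1*5) + 14) = 2 + (-7*(11 - 5) + 14) = 2 + (-7*6 + 14) = 2 + (-42 + 14) = 2 - 28 = -26)
993*a - 865 = 993*(-26) - 865 = -25818 - 865 = -26683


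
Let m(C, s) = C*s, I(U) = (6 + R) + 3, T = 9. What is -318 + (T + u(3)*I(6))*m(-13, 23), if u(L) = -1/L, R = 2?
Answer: -5738/3 ≈ -1912.7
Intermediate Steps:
I(U) = 11 (I(U) = (6 + 2) + 3 = 8 + 3 = 11)
-318 + (T + u(3)*I(6))*m(-13, 23) = -318 + (9 - 1/3*11)*(-13*23) = -318 + (9 - 1*1/3*11)*(-299) = -318 + (9 - 1/3*11)*(-299) = -318 + (9 - 11/3)*(-299) = -318 + (16/3)*(-299) = -318 - 4784/3 = -5738/3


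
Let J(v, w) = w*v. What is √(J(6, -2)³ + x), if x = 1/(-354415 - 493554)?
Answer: I*√1242520863180577/847969 ≈ 41.569*I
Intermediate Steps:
J(v, w) = v*w
x = -1/847969 (x = 1/(-847969) = -1/847969 ≈ -1.1793e-6)
√(J(6, -2)³ + x) = √((6*(-2))³ - 1/847969) = √((-12)³ - 1/847969) = √(-1728 - 1/847969) = √(-1465290433/847969) = I*√1242520863180577/847969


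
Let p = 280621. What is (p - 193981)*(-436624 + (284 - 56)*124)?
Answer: -35379617280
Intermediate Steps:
(p - 193981)*(-436624 + (284 - 56)*124) = (280621 - 193981)*(-436624 + (284 - 56)*124) = 86640*(-436624 + 228*124) = 86640*(-436624 + 28272) = 86640*(-408352) = -35379617280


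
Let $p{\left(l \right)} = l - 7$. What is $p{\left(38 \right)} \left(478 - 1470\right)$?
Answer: $-30752$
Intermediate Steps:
$p{\left(l \right)} = -7 + l$ ($p{\left(l \right)} = l - 7 = -7 + l$)
$p{\left(38 \right)} \left(478 - 1470\right) = \left(-7 + 38\right) \left(478 - 1470\right) = 31 \left(-992\right) = -30752$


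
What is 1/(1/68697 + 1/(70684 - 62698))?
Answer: 182871414/25561 ≈ 7154.3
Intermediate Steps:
1/(1/68697 + 1/(70684 - 62698)) = 1/(1/68697 + 1/7986) = 1/(25561/182871414) = 182871414/25561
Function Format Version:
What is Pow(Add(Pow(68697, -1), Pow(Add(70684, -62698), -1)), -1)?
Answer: Rational(182871414, 25561) ≈ 7154.3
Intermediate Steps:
Pow(Add(Pow(68697, -1), Pow(Add(70684, -62698), -1)), -1) = Pow(Add(Rational(1, 68697), Pow(7986, -1)), -1) = Pow(Add(Rational(1, 68697), Rational(1, 7986)), -1) = Pow(Rational(25561, 182871414), -1) = Rational(182871414, 25561)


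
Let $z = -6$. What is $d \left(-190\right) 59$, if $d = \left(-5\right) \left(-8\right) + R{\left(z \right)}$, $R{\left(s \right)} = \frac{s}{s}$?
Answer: $-459610$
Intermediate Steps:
$R{\left(s \right)} = 1$
$d = 41$ ($d = \left(-5\right) \left(-8\right) + 1 = 40 + 1 = 41$)
$d \left(-190\right) 59 = 41 \left(-190\right) 59 = \left(-7790\right) 59 = -459610$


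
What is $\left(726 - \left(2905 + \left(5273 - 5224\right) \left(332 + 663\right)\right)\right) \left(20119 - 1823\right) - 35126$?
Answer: $-931923590$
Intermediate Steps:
$\left(726 - \left(2905 + \left(5273 - 5224\right) \left(332 + 663\right)\right)\right) \left(20119 - 1823\right) - 35126 = \left(726 - \left(2905 + 49 \cdot 995\right)\right) 18296 - 35126 = \left(726 - 51660\right) 18296 - 35126 = \left(-50934\right) 18296 - 35126 = -931888464 - 35126 = -931923590$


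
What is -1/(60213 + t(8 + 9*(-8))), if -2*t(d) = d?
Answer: -1/60245 ≈ -1.6599e-5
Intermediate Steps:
t(d) = -d/2
-1/(60213 + t(8 + 9*(-8))) = -1/(60213 - (8 + 9*(-8))/2) = -1/(60213 - (8 - 72)/2) = -1/(60213 - 1/2*(-64)) = -1/(60213 + 32) = -1/60245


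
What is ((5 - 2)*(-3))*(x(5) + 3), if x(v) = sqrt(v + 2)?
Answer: -27 - 9*sqrt(7) ≈ -50.812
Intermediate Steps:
x(v) = sqrt(2 + v)
((5 - 2)*(-3))*(x(5) + 3) = ((5 - 2)*(-3))*(sqrt(2 + 5) + 3) = (3*(-3))*(sqrt(7) + 3) = -9*(3 + sqrt(7)) = -27 - 9*sqrt(7)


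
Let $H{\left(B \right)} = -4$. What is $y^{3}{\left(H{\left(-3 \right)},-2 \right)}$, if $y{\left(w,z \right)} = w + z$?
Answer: $-216$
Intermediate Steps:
$y^{3}{\left(H{\left(-3 \right)},-2 \right)} = \left(-4 - 2\right)^{3} = \left(-6\right)^{3} = -216$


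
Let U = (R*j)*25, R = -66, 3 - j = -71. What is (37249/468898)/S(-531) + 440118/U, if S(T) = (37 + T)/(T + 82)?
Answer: -8325408673343/2356892352100 ≈ -3.5324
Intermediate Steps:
j = 74 (j = 3 - 1*(-71) = 3 + 71 = 74)
S(T) = (37 + T)/(82 + T)
U = -122100 (U = -66*74*25 = -4884*25 = -122100)
(37249/468898)/S(-531) + 440118/U = (37249/468898)/(((37 - 531)/(82 - 531))) + 440118/(-122100) = (37249*(1/468898))/((-494/(-449))) + 440118*(-1/122100) = 37249/(468898*((-1/449*(-494)))) - 73353/20350 = 37249/(468898*(494/449)) - 73353/20350 = (37249/468898)*(449/494) - 73353/20350 = 16724801/231635612 - 73353/20350 = -8325408673343/2356892352100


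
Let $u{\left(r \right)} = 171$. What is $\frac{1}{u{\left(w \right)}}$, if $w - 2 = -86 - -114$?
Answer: $\frac{1}{171} \approx 0.005848$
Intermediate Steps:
$w = 30$ ($w = 2 - -28 = 2 + \left(-86 + 114\right) = 2 + 28 = 30$)
$\frac{1}{u{\left(w \right)}} = \frac{1}{171}$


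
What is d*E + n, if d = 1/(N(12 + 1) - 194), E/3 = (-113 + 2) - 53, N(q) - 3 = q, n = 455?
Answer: 40741/89 ≈ 457.76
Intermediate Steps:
N(q) = 3 + q
E = -492 (E = 3*((-113 + 2) - 53) = 3*(-111 - 53) = 3*(-164) = -492)
d = -1/178 (d = 1/((3 + (12 + 1)) - 194) = 1/((3 + 13) - 194) = 1/(16 - 194) = 1/(-178) = -1/178 ≈ -0.0056180)
d*E + n = -1/178*(-492) + 455 = 246/89 + 455 = 40741/89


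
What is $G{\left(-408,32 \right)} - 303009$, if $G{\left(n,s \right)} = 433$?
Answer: $-302576$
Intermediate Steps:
$G{\left(-408,32 \right)} - 303009 = 433 - 303009 = -302576$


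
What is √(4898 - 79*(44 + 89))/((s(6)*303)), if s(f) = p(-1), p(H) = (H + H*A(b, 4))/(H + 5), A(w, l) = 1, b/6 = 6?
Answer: -2*I*√5609/303 ≈ -0.49434*I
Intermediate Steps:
b = 36 (b = 6*6 = 36)
p(H) = 2*H/(5 + H) (p(H) = (H + H*1)/(H + 5) = (H + H)/(5 + H) = (2*H)/(5 + H) = 2*H/(5 + H))
s(f) = -½ (s(f) = 2*(-1)/(5 - 1) = 2*(-1)/4 = 2*(-1)*(¼) = -½)
√(4898 - 79*(44 + 89))/((s(6)*303)) = √(4898 - 79*(44 + 89))/((-½*303)) = √(4898 - 79*133)/(-303/2) = √(4898 - 10507)*(-2/303) = √(-5609)*(-2/303) = (I*√5609)*(-2/303) = -2*I*√5609/303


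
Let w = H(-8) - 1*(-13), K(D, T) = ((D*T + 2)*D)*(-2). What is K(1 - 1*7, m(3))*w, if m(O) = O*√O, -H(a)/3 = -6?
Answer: 744 - 6696*√3 ≈ -10854.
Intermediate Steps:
H(a) = 18 (H(a) = -3*(-6) = 18)
m(O) = O^(3/2)
K(D, T) = -2*D*(2 + D*T) (K(D, T) = ((2 + D*T)*D)*(-2) = (D*(2 + D*T))*(-2) = -2*D*(2 + D*T))
w = 31 (w = 18 - 1*(-13) = 18 + 13 = 31)
K(1 - 1*7, m(3))*w = -2*(1 - 1*7)*(2 + (1 - 1*7)*3^(3/2))*31 = -2*(1 - 7)*(2 + (1 - 7)*(3*√3))*31 = -2*(-6)*(2 - 18*√3)*31 = (24 - 216*√3)*31 = 744 - 6696*√3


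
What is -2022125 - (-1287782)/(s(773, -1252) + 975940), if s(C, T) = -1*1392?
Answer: -51859383861/25646 ≈ -2.0221e+6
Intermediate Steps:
s(C, T) = -1392
-2022125 - (-1287782)/(s(773, -1252) + 975940) = -2022125 - (-1287782)/(-1392 + 975940) = -2022125 - (-1287782)/974548 = -2022125 - 1*(-33889/25646) = -2022125 + 33889/25646 = -51859383861/25646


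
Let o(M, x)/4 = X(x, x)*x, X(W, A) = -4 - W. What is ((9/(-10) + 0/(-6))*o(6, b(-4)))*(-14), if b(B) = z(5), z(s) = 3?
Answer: -5292/5 ≈ -1058.4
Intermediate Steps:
b(B) = 3
o(M, x) = 4*x*(-4 - x) (o(M, x) = 4*((-4 - x)*x) = 4*(x*(-4 - x)) = 4*x*(-4 - x))
((9/(-10) + 0/(-6))*o(6, b(-4)))*(-14) = ((9/(-10) + 0/(-6))*(-4*3*(4 + 3)))*(-14) = ((9*(-⅒) + 0*(-⅙))*(-4*3*7))*(-14) = ((-9/10 + 0)*(-84))*(-14) = -9/10*(-84)*(-14) = (378/5)*(-14) = -5292/5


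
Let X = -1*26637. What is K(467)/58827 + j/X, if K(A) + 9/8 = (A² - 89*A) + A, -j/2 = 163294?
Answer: 21268199867/1392866488 ≈ 15.269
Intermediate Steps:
j = -326588 (j = -2*163294 = -326588)
K(A) = -9/8 + A² - 88*A (K(A) = -9/8 + ((A² - 89*A) + A) = -9/8 + (A² - 88*A) = -9/8 + A² - 88*A)
X = -26637
K(467)/58827 + j/X = (-9/8 + 467² - 88*467)/58827 - 326588/(-26637) = (-9/8 + 218089 - 41096)*(1/58827) - 326588*(-1/26637) = (1415935/8)*(1/58827) + 326588/26637 = 1415935/470616 + 326588/26637 = 21268199867/1392866488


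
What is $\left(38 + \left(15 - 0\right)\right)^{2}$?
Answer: $2809$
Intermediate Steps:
$\left(38 + \left(15 - 0\right)\right)^{2} = \left(38 + \left(15 + 0\right)\right)^{2} = \left(38 + 15\right)^{2} = 53^{2} = 2809$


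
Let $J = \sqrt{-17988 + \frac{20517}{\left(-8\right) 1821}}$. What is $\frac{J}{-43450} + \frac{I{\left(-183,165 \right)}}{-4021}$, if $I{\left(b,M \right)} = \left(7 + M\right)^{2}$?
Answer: $- \frac{29584}{4021} - \frac{i \sqrt{106050872338}}{105496600} \approx -7.3574 - 0.0030869 i$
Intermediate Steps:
$J = \frac{i \sqrt{106050872338}}{2428}$ ($J = \sqrt{-17988 + \frac{20517}{-14568}} = \sqrt{-17988 + 20517 \left(- \frac{1}{14568}\right)} = \sqrt{-17988 - \frac{6839}{4856}} = \sqrt{- \frac{87356567}{4856}} = \frac{i \sqrt{106050872338}}{2428} \approx 134.12 i$)
$\frac{J}{-43450} + \frac{I{\left(-183,165 \right)}}{-4021} = \frac{\frac{1}{2428} i \sqrt{106050872338}}{-43450} + \frac{\left(7 + 165\right)^{2}}{-4021} = \frac{i \sqrt{106050872338}}{2428} \left(- \frac{1}{43450}\right) + 172^{2} \left(- \frac{1}{4021}\right) = - \frac{i \sqrt{106050872338}}{105496600} + 29584 \left(- \frac{1}{4021}\right) = - \frac{i \sqrt{106050872338}}{105496600} - \frac{29584}{4021} = - \frac{29584}{4021} - \frac{i \sqrt{106050872338}}{105496600}$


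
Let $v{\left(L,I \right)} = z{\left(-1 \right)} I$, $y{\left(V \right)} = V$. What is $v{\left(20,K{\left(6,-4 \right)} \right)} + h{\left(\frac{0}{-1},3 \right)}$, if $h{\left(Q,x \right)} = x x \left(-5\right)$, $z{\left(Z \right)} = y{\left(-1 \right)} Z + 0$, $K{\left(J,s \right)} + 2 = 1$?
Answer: $-46$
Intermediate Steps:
$K{\left(J,s \right)} = -1$ ($K{\left(J,s \right)} = -2 + 1 = -1$)
$z{\left(Z \right)} = - Z$ ($z{\left(Z \right)} = - Z + 0 = - Z$)
$v{\left(L,I \right)} = I$ ($v{\left(L,I \right)} = \left(-1\right) \left(-1\right) I = 1 I = I$)
$h{\left(Q,x \right)} = - 5 x^{2}$ ($h{\left(Q,x \right)} = x^{2} \left(-5\right) = - 5 x^{2}$)
$v{\left(20,K{\left(6,-4 \right)} \right)} + h{\left(\frac{0}{-1},3 \right)} = -1 - 5 \cdot 3^{2} = -1 - 45 = -46$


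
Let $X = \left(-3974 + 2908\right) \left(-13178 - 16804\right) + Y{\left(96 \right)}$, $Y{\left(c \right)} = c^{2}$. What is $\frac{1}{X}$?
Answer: $\frac{1}{31970028} \approx 3.1279 \cdot 10^{-8}$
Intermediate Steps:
$X = 31970028$ ($X = \left(-3974 + 2908\right) \left(-13178 - 16804\right) + 96^{2} = \left(-1066\right) \left(-29982\right) + 9216 = 31960812 + 9216 = 31970028$)
$\frac{1}{X} = \frac{1}{31970028}$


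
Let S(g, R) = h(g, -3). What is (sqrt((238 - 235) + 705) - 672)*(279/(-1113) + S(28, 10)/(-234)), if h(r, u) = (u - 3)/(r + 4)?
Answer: 115693/689 - 115693*sqrt(177)/231504 ≈ 161.27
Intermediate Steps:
h(r, u) = (-3 + u)/(4 + r)
S(g, R) = -6/(4 + g) (S(g, R) = (-3 - 3)/(4 + g) = -6/(4 + g))
(sqrt((238 - 235) + 705) - 672)*(279/(-1113) + S(28, 10)/(-234)) = (sqrt((238 - 235) + 705) - 672)*(279/(-1113) - 6/(4 + 28)/(-234)) = (sqrt(3 + 705) - 672)*(279*(-1/1113) - 6/32*(-1/234)) = (sqrt(708) - 672)*(-93/371 - 6*1/32*(-1/234)) = (2*sqrt(177) - 672)*(-93/371 - 3/16*(-1/234)) = (-672 + 2*sqrt(177))*(-93/371 + 1/1248) = (-672 + 2*sqrt(177))*(-115693/463008) = 115693/689 - 115693*sqrt(177)/231504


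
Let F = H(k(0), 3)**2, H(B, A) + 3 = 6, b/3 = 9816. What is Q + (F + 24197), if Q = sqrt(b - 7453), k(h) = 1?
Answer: 24206 + sqrt(21995) ≈ 24354.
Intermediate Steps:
b = 29448 (b = 3*9816 = 29448)
H(B, A) = 3 (H(B, A) = -3 + 6 = 3)
F = 9 (F = 3**2 = 9)
Q = sqrt(21995) (Q = sqrt(29448 - 7453) = sqrt(21995) ≈ 148.31)
Q + (F + 24197) = sqrt(21995) + (9 + 24197) = sqrt(21995) + 24206 = 24206 + sqrt(21995)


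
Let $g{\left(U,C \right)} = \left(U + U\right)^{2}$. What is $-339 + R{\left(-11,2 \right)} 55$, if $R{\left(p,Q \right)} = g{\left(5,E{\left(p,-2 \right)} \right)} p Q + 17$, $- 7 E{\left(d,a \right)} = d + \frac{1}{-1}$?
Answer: $-120404$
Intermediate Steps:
$E{\left(d,a \right)} = \frac{1}{7} - \frac{d}{7}$ ($E{\left(d,a \right)} = - \frac{d + \frac{1}{-1}}{7} = - \frac{d - 1}{7} = - \frac{-1 + d}{7} = \frac{1}{7} - \frac{d}{7}$)
$g{\left(U,C \right)} = 4 U^{2}$ ($g{\left(U,C \right)} = \left(2 U\right)^{2} = 4 U^{2}$)
$R{\left(p,Q \right)} = 17 + 100 Q p$ ($R{\left(p,Q \right)} = 4 \cdot 5^{2} p Q + 17 = 4 \cdot 25 p Q + 17 = 100 p Q + 17 = 100 Q p + 17 = 17 + 100 Q p$)
$-339 + R{\left(-11,2 \right)} 55 = -339 + \left(17 + 100 \cdot 2 \left(-11\right)\right) 55 = -339 + \left(17 - 2200\right) 55 = -339 - 120065 = -120404$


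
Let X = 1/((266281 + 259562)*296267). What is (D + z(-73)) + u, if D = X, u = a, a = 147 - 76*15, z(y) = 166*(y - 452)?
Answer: -13731791630843582/155789928081 ≈ -88143.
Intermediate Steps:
z(y) = -75032 + 166*y (z(y) = 166*(-452 + y) = -75032 + 166*y)
a = -993 (a = 147 - 1140 = -993)
u = -993
X = 1/155789928081 (X = (1/296267)/525843 = (1/525843)*(1/296267) = 1/155789928081 ≈ 6.4189e-12)
D = 1/155789928081 ≈ 6.4189e-12
(D + z(-73)) + u = (1/155789928081 + (-75032 + 166*(-73))) - 993 = (1/155789928081 + (-75032 - 12118)) - 993 = (1/155789928081 - 87150) - 993 = -13577092232259149/155789928081 - 993 = -13731791630843582/155789928081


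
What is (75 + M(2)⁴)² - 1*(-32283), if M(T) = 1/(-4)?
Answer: 2484377089/65536 ≈ 37909.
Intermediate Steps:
M(T) = -¼
(75 + M(2)⁴)² - 1*(-32283) = (75 + (-¼)⁴)² - 1*(-32283) = (75 + 1/256)² + 32283 = (19201/256)² + 32283 = 368678401/65536 + 32283 = 2484377089/65536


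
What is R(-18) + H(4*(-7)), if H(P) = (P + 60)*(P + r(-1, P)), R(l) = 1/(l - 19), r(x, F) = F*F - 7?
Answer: 886815/37 ≈ 23968.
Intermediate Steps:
r(x, F) = -7 + F**2 (r(x, F) = F**2 - 7 = -7 + F**2)
R(l) = 1/(-19 + l)
H(P) = (60 + P)*(-7 + P + P**2) (H(P) = (P + 60)*(P + (-7 + P**2)) = (60 + P)*(-7 + P + P**2))
R(-18) + H(4*(-7)) = 1/(-19 - 18) + (-420 + (4*(-7))**3 + 53*(4*(-7)) + 61*(4*(-7))**2) = 1/(-37) + (-420 + (-28)**3 + 53*(-28) + 61*(-28)**2) = -1/37 + (-420 - 21952 - 1484 + 61*784) = -1/37 + (-420 - 21952 - 1484 + 47824) = -1/37 + 23968 = 886815/37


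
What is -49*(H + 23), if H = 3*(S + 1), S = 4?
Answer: -1862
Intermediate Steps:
H = 15 (H = 3*(4 + 1) = 3*5 = 15)
-49*(H + 23) = -49*(15 + 23) = -49*38 = -1862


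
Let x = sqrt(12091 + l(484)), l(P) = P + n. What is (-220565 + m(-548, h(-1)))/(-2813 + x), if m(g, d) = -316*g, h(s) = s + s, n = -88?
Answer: 44442587/2633494 + 15799*sqrt(12487)/2633494 ≈ 17.546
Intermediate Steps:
l(P) = -88 + P (l(P) = P - 88 = -88 + P)
h(s) = 2*s
x = sqrt(12487) (x = sqrt(12091 + (-88 + 484)) = sqrt(12091 + 396) = sqrt(12487) ≈ 111.75)
(-220565 + m(-548, h(-1)))/(-2813 + x) = (-220565 - 316*(-548))/(-2813 + sqrt(12487)) = (-220565 + 173168)/(-2813 + sqrt(12487)) = -47397/(-2813 + sqrt(12487))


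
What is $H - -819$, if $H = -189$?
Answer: $630$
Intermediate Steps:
$H - -819 = -189 - -819 = -189 + 819 = 630$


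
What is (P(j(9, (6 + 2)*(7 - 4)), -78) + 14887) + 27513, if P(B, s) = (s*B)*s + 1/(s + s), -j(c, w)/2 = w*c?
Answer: -403398529/156 ≈ -2.5859e+6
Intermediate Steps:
j(c, w) = -2*c*w (j(c, w) = -2*w*c = -2*c*w)
P(B, s) = 1/(2*s) + B*s**2 (P(B, s) = (B*s)*s + 1/(2*s) = B*s**2 + 1/(2*s) = 1/(2*s) + B*s**2)
(P(j(9, (6 + 2)*(7 - 4)), -78) + 14887) + 27513 = ((1/2 - 2*9*(6 + 2)*(7 - 4)*(-78)**3)/(-78) + 14887) + 27513 = (-(1/2 - 2*9*8*3*(-474552))/78 + 14887) + 27513 = (-(1/2 - 2*9*24*(-474552))/78 + 14887) + 27513 = (-(1/2 - 432*(-474552))/78 + 14887) + 27513 = (-(1/2 + 205006464)/78 + 14887) + 27513 = (-1/78*410012929/2 + 14887) + 27513 = (-410012929/156 + 14887) + 27513 = -407690557/156 + 27513 = -403398529/156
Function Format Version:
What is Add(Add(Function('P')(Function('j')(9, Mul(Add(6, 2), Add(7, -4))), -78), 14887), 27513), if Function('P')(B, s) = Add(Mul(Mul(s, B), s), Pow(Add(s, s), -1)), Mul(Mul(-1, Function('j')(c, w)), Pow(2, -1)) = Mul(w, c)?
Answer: Rational(-403398529, 156) ≈ -2.5859e+6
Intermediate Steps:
Function('j')(c, w) = Mul(-2, c, w) (Function('j')(c, w) = Mul(-2, Mul(w, c)) = Mul(-2, Mul(c, w)) = Mul(-2, c, w))
Function('P')(B, s) = Add(Mul(Rational(1, 2), Pow(s, -1)), Mul(B, Pow(s, 2))) (Function('P')(B, s) = Add(Mul(Mul(B, s), s), Pow(Mul(2, s), -1)) = Add(Mul(B, Pow(s, 2)), Mul(Rational(1, 2), Pow(s, -1))) = Add(Mul(Rational(1, 2), Pow(s, -1)), Mul(B, Pow(s, 2))))
Add(Add(Function('P')(Function('j')(9, Mul(Add(6, 2), Add(7, -4))), -78), 14887), 27513) = Add(Add(Mul(Pow(-78, -1), Add(Rational(1, 2), Mul(Mul(-2, 9, Mul(Add(6, 2), Add(7, -4))), Pow(-78, 3)))), 14887), 27513) = Add(Add(Mul(Rational(-1, 78), Add(Rational(1, 2), Mul(Mul(-2, 9, Mul(8, 3)), -474552))), 14887), 27513) = Add(Add(Mul(Rational(-1, 78), Add(Rational(1, 2), Mul(Mul(-2, 9, 24), -474552))), 14887), 27513) = Add(Add(Mul(Rational(-1, 78), Add(Rational(1, 2), Mul(-432, -474552))), 14887), 27513) = Add(Add(Mul(Rational(-1, 78), Add(Rational(1, 2), 205006464)), 14887), 27513) = Add(Add(Mul(Rational(-1, 78), Rational(410012929, 2)), 14887), 27513) = Add(Add(Rational(-410012929, 156), 14887), 27513) = Add(Rational(-407690557, 156), 27513) = Rational(-403398529, 156)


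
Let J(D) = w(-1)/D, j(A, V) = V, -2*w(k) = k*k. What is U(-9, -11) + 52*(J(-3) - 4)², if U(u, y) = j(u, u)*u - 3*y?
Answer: 7903/9 ≈ 878.11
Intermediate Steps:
w(k) = -k²/2 (w(k) = -k*k/2 = -k²/2)
J(D) = -1/(2*D) (J(D) = (-½*(-1)²)/D = (-½*1)/D = -1/(2*D))
U(u, y) = u² - 3*y (U(u, y) = u*u - 3*y = u² - 3*y)
U(-9, -11) + 52*(J(-3) - 4)² = ((-9)² - 3*(-11)) + 52*(-½/(-3) - 4)² = (81 + 33) + 52*(-½*(-⅓) - 4)² = 114 + 52*(⅙ - 4)² = 114 + 52*(-23/6)² = 114 + 52*(529/36) = 114 + 6877/9 = 7903/9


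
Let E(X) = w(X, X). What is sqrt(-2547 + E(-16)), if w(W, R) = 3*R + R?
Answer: I*sqrt(2611) ≈ 51.098*I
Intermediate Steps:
w(W, R) = 4*R
E(X) = 4*X
sqrt(-2547 + E(-16)) = sqrt(-2547 + 4*(-16)) = sqrt(-2547 - 64) = sqrt(-2611) = I*sqrt(2611)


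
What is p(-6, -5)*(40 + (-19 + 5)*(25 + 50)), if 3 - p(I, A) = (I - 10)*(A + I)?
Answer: 174730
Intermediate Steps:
p(I, A) = 3 - (-10 + I)*(A + I) (p(I, A) = 3 - (I - 10)*(A + I) = 3 - (-10 + I)*(A + I))
p(-6, -5)*(40 + (-19 + 5)*(25 + 50)) = (3 - 1*(-6)² + 10*(-5) + 10*(-6) - 1*(-5)*(-6))*(40 + (-19 + 5)*(25 + 50)) = (3 - 1*36 - 50 - 60 - 30)*(40 - 14*75) = (3 - 36 - 50 - 60 - 30)*(40 - 1050) = -173*(-1010) = 174730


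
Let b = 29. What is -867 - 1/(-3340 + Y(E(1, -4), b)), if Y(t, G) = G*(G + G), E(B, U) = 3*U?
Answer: -1437485/1658 ≈ -867.00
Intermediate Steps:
Y(t, G) = 2*G² (Y(t, G) = G*(2*G) = 2*G²)
-867 - 1/(-3340 + Y(E(1, -4), b)) = -867 - 1/(-3340 + 2*29²) = -867 - 1/(-3340 + 2*841) = -867 - 1/(-3340 + 1682) = -867 - 1/(-1658) = -867 - 1*(-1/1658) = -867 + 1/1658 = -1437485/1658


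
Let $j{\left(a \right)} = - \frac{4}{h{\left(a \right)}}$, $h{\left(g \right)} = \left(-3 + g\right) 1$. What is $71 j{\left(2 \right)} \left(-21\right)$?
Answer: $-5964$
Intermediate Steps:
$h{\left(g \right)} = -3 + g$
$j{\left(a \right)} = - \frac{4}{-3 + a}$
$71 j{\left(2 \right)} \left(-21\right) = 71 \left(- \frac{4}{-3 + 2}\right) \left(-21\right) = 71 \left(- \frac{4}{-1}\right) \left(-21\right) = 71 \left(\left(-4\right) \left(-1\right)\right) \left(-21\right) = 71 \cdot 4 \left(-21\right) = 284 \left(-21\right) = -5964$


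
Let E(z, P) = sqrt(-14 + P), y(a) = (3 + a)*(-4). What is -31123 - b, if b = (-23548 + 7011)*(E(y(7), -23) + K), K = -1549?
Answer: -25646936 + 16537*I*sqrt(37) ≈ -2.5647e+7 + 1.0059e+5*I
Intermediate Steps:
y(a) = -12 - 4*a
b = 25615813 - 16537*I*sqrt(37) (b = (-23548 + 7011)*(sqrt(-14 - 23) - 1549) = -16537*(sqrt(-37) - 1549) = -16537*(I*sqrt(37) - 1549) = -16537*(-1549 + I*sqrt(37)) = 25615813 - 16537*I*sqrt(37) ≈ 2.5616e+7 - 1.0059e+5*I)
-31123 - b = -31123 - (25615813 - 16537*I*sqrt(37)) = -31123 + (-25615813 + 16537*I*sqrt(37)) = -25646936 + 16537*I*sqrt(37)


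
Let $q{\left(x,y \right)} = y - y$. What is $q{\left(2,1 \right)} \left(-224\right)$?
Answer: $0$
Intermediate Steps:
$q{\left(x,y \right)} = 0$
$q{\left(2,1 \right)} \left(-224\right) = 0 \left(-224\right) = 0$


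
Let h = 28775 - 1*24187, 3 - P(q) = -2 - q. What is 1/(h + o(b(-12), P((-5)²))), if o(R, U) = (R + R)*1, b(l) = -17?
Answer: 1/4554 ≈ 0.00021959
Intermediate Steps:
P(q) = 5 + q (P(q) = 3 - (-2 - q) = 3 + (2 + q) = 5 + q)
o(R, U) = 2*R (o(R, U) = (2*R)*1 = 2*R)
h = 4588 (h = 28775 - 24187 = 4588)
1/(h + o(b(-12), P((-5)²))) = 1/(4588 + 2*(-17)) = 1/(4588 - 34) = 1/4554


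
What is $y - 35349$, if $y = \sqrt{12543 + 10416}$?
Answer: $-35349 + 3 \sqrt{2551} \approx -35198.0$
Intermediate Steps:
$y = 3 \sqrt{2551}$ ($y = \sqrt{22959} = 3 \sqrt{2551} \approx 151.52$)
$y - 35349 = 3 \sqrt{2551} - 35349 = -35349 + 3 \sqrt{2551}$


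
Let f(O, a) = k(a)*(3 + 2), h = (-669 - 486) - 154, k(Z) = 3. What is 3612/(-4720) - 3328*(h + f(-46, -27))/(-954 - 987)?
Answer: -7856789/3540 ≈ -2219.4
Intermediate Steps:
h = -1309 (h = -1155 - 154 = -1309)
f(O, a) = 15 (f(O, a) = 3*(3 + 2) = 3*5 = 15)
3612/(-4720) - 3328*(h + f(-46, -27))/(-954 - 987) = 3612/(-4720) - 3328*(-1309 + 15)/(-954 - 987) = 3612*(-1/4720) - 3328/((-1941/(-1294))) = -903/1180 - 3328/((-1941*(-1/1294))) = -903/1180 - 3328/3/2 = -903/1180 - 3328*⅔ = -903/1180 - 6656/3 = -7856789/3540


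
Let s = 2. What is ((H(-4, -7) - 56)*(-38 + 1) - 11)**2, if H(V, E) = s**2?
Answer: 3659569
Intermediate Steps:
H(V, E) = 4 (H(V, E) = 2**2 = 4)
((H(-4, -7) - 56)*(-38 + 1) - 11)**2 = ((4 - 56)*(-38 + 1) - 11)**2 = (-52*(-37) - 11)**2 = (1924 - 11)**2 = 1913**2 = 3659569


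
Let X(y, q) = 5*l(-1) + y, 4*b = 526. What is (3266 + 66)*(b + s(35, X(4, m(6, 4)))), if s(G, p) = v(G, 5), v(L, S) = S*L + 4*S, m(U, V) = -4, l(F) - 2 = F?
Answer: 1087898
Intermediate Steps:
l(F) = 2 + F
b = 263/2 (b = (¼)*526 = 263/2 ≈ 131.50)
X(y, q) = 5 + y (X(y, q) = 5*(2 - 1) + y = 5*1 + y = 5 + y)
v(L, S) = 4*S + L*S (v(L, S) = L*S + 4*S = 4*S + L*S)
s(G, p) = 20 + 5*G (s(G, p) = 5*(4 + G) = 20 + 5*G)
(3266 + 66)*(b + s(35, X(4, m(6, 4)))) = (3266 + 66)*(263/2 + (20 + 5*35)) = 3332*(263/2 + (20 + 175)) = 3332*(263/2 + 195) = 3332*(653/2) = 1087898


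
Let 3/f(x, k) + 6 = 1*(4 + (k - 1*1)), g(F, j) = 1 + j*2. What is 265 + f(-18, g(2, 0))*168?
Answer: 13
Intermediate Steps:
g(F, j) = 1 + 2*j
f(x, k) = 3/(-3 + k) (f(x, k) = 3/(-6 + 1*(4 + (k - 1*1))) = 3/(-6 + 1*(4 + (k - 1))) = 3/(-6 + 1*(4 + (-1 + k))) = 3/(-6 + 1*(3 + k)) = 3/(-6 + (3 + k)) = 3/(-3 + k))
265 + f(-18, g(2, 0))*168 = 265 + (3/(-3 + (1 + 2*0)))*168 = 265 + (3/(-3 + (1 + 0)))*168 = 265 + (3/(-3 + 1))*168 = 265 + (3/(-2))*168 = 265 + (3*(-1/2))*168 = 265 - 3/2*168 = 265 - 252 = 13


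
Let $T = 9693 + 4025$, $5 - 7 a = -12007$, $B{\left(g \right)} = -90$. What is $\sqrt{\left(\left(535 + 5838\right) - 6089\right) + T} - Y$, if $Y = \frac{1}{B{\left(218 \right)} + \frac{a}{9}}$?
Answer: $- \frac{3}{302} + \sqrt{14002} \approx 118.32$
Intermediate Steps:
$a = 1716$ ($a = \frac{5}{7} - - \frac{12007}{7} = \frac{5}{7} + \frac{12007}{7} = 1716$)
$T = 13718$
$Y = \frac{3}{302}$ ($Y = \frac{1}{-90 + \frac{1716}{9}} = \frac{1}{-90 + 1716 \cdot \frac{1}{9}} = \frac{1}{-90 + \frac{572}{3}} = \frac{1}{\frac{302}{3}} = \frac{3}{302} \approx 0.0099338$)
$\sqrt{\left(\left(535 + 5838\right) - 6089\right) + T} - Y = \sqrt{\left(\left(535 + 5838\right) - 6089\right) + 13718} - \frac{3}{302} = \sqrt{\left(6373 - 6089\right) + 13718} - \frac{3}{302} = \sqrt{284 + 13718} - \frac{3}{302} = \sqrt{14002} - \frac{3}{302} = - \frac{3}{302} + \sqrt{14002}$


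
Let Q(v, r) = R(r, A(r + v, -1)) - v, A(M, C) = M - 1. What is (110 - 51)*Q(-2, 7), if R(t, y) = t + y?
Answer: 767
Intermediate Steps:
A(M, C) = -1 + M
Q(v, r) = -1 + 2*r (Q(v, r) = (r + (-1 + (r + v))) - v = (r + (-1 + r + v)) - v = (-1 + v + 2*r) - v = -1 + 2*r)
(110 - 51)*Q(-2, 7) = (110 - 51)*(-1 + 2*7) = 59*(-1 + 14) = 59*13 = 767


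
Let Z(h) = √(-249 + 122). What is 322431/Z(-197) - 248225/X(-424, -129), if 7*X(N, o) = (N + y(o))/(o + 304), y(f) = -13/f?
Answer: 39225755625/54683 - 322431*I*√127/127 ≈ 7.1733e+5 - 28611.0*I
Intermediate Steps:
Z(h) = I*√127 (Z(h) = √(-127) = I*√127)
X(N, o) = (N - 13/o)/(7*(304 + o)) (X(N, o) = ((N - 13/o)/(o + 304))/7 = ((N - 13/o)/(304 + o))/7 = (N - 13/o)/(7*(304 + o)))
322431/Z(-197) - 248225/X(-424, -129) = 322431/((I*√127)) - 248225*(-903*(304 - 129)/(-13 - 424*(-129))) = 322431*(-I*√127/127) - 248225*(-158025/(-13 + 54696)) = -322431*I*√127/127 - 248225/((⅐)*(-1/129)*(1/175)*54683) = -322431*I*√127/127 - 248225/(-54683/158025) = -322431*I*√127/127 - 248225*(-158025/54683) = -322431*I*√127/127 + 39225755625/54683 = 39225755625/54683 - 322431*I*√127/127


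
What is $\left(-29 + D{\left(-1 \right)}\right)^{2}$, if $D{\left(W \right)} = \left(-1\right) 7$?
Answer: $1296$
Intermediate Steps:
$D{\left(W \right)} = -7$
$\left(-29 + D{\left(-1 \right)}\right)^{2} = \left(-29 - 7\right)^{2} = \left(-36\right)^{2} = 1296$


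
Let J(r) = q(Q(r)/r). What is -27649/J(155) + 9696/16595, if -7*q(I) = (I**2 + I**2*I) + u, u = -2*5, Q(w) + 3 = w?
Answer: -1708603006555609/71467130870 ≈ -23908.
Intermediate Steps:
Q(w) = -3 + w
u = -10
q(I) = 10/7 - I**2/7 - I**3/7 (q(I) = -((I**2 + I**2*I) - 10)/7 = -((I**2 + I**3) - 10)/7 = -(-10 + I**2 + I**3)/7 = 10/7 - I**2/7 - I**3/7)
J(r) = 10/7 - (-3 + r)**3/(7*r**3) - (-3 + r)**2/(7*r**2) (J(r) = 10/7 - (-3 + r)**2/r**2/7 - (-3 + r)**3/r**3/7 = 10/7 - (-3 + r)**2/(7*r**2) - (-3 + r)**3/(7*r**3) = 10/7 - (-3 + r)**3/(7*r**3) - (-3 + r)**2/(7*r**2))
-27649/J(155) + 9696/16595 = -27649*26067125/(27 - 36*155 + 8*155**3 + 15*155**2) + 9696/16595 = -27649*26067125/(27 - 5580 + 8*3723875 + 15*24025) + 9696*(1/16595) = -27649*26067125/(27 - 5580 + 29791000 + 360375) + 9696/16595 = -27649/((1/7)*(1/3723875)*30145822) + 9696/16595 = -27649/4306546/3723875 + 9696/16595 = -27649*3723875/4306546 + 9696/16595 = -102961419875/4306546 + 9696/16595 = -1708603006555609/71467130870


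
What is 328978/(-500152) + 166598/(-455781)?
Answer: -116633122357/113979889356 ≈ -1.0233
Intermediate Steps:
328978/(-500152) + 166598/(-455781) = 328978*(-1/500152) + 166598*(-1/455781) = -164489/250076 - 166598/455781 = -116633122357/113979889356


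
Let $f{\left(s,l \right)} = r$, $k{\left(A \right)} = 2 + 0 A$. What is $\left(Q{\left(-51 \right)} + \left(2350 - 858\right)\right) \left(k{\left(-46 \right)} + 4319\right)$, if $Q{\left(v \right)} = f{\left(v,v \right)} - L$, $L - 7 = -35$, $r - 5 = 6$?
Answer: $6615451$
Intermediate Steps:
$k{\left(A \right)} = 2$ ($k{\left(A \right)} = 2 + 0 = 2$)
$r = 11$ ($r = 5 + 6 = 11$)
$f{\left(s,l \right)} = 11$
$L = -28$ ($L = 7 - 35 = -28$)
$Q{\left(v \right)} = 39$ ($Q{\left(v \right)} = 11 - -28 = 11 + 28 = 39$)
$\left(Q{\left(-51 \right)} + \left(2350 - 858\right)\right) \left(k{\left(-46 \right)} + 4319\right) = \left(39 + \left(2350 - 858\right)\right) \left(2 + 4319\right) = \left(39 + 1492\right) 4321 = 1531 \cdot 4321 = 6615451$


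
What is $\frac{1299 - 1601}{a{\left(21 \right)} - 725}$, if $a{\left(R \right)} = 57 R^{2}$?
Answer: $- \frac{151}{12206} \approx -0.012371$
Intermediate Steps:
$\frac{1299 - 1601}{a{\left(21 \right)} - 725} = \frac{1299 - 1601}{57 \cdot 21^{2} - 725} = - \frac{302}{57 \cdot 441 - 725} = - \frac{302}{25137 - 725} = - \frac{302}{24412} = \left(-302\right) \frac{1}{24412} = - \frac{151}{12206}$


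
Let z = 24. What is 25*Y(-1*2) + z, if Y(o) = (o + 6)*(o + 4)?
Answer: 224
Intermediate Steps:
Y(o) = (4 + o)*(6 + o) (Y(o) = (6 + o)*(4 + o) = (4 + o)*(6 + o))
25*Y(-1*2) + z = 25*(24 + (-1*2)² + 10*(-1*2)) + 24 = 25*(24 + (-2)² + 10*(-2)) + 24 = 25*(24 + 4 - 20) + 24 = 25*8 + 24 = 200 + 24 = 224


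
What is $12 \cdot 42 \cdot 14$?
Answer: $7056$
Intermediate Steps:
$12 \cdot 42 \cdot 14 = 504 \cdot 14 = 7056$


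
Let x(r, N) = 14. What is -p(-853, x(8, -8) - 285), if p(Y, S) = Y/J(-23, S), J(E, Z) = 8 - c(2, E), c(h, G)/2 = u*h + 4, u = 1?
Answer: -853/4 ≈ -213.25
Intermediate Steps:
c(h, G) = 8 + 2*h (c(h, G) = 2*(1*h + 4) = 2*(h + 4) = 2*(4 + h) = 8 + 2*h)
J(E, Z) = -4 (J(E, Z) = 8 - (8 + 2*2) = 8 - (8 + 4) = 8 - 1*12 = 8 - 12 = -4)
p(Y, S) = -Y/4 (p(Y, S) = Y/(-4) = Y*(-¼) = -Y/4)
-p(-853, x(8, -8) - 285) = -(-1)*(-853)/4 = -1*853/4 = -853/4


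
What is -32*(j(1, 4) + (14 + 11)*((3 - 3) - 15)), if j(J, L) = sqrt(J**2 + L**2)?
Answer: 12000 - 32*sqrt(17) ≈ 11868.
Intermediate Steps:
-32*(j(1, 4) + (14 + 11)*((3 - 3) - 15)) = -32*(sqrt(1**2 + 4**2) + (14 + 11)*((3 - 3) - 15)) = -32*(sqrt(1 + 16) + 25*(0 - 15)) = -32*(sqrt(17) + 25*(-15)) = -32*(sqrt(17) - 375) = -32*(-375 + sqrt(17)) = 12000 - 32*sqrt(17)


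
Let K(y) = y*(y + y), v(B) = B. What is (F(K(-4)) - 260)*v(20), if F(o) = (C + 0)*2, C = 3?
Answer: -5080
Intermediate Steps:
K(y) = 2*y**2 (K(y) = y*(2*y) = 2*y**2)
F(o) = 6 (F(o) = (3 + 0)*2 = 3*2 = 6)
(F(K(-4)) - 260)*v(20) = (6 - 260)*20 = -254*20 = -5080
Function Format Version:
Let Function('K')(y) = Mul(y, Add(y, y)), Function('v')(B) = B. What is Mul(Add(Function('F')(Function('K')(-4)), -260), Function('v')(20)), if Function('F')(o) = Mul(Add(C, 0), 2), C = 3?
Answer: -5080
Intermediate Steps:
Function('K')(y) = Mul(2, Pow(y, 2)) (Function('K')(y) = Mul(y, Mul(2, y)) = Mul(2, Pow(y, 2)))
Function('F')(o) = 6 (Function('F')(o) = Mul(Add(3, 0), 2) = Mul(3, 2) = 6)
Mul(Add(Function('F')(Function('K')(-4)), -260), Function('v')(20)) = Mul(Add(6, -260), 20) = Mul(-254, 20) = -5080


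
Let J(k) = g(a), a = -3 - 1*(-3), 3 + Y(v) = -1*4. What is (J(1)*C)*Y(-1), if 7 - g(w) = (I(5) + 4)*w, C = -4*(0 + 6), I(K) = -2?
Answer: 1176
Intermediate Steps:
Y(v) = -7 (Y(v) = -3 - 1*4 = -3 - 4 = -7)
C = -24 (C = -4*6 = -24)
a = 0 (a = -3 + 3 = 0)
g(w) = 7 - 2*w (g(w) = 7 - (-2 + 4)*w = 7 - 2*w)
J(k) = 7 (J(k) = 7 - 2*0 = 7 + 0 = 7)
(J(1)*C)*Y(-1) = (7*(-24))*(-7) = -168*(-7) = 1176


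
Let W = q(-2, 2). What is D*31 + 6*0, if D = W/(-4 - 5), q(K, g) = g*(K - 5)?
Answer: 434/9 ≈ 48.222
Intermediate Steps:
q(K, g) = g*(-5 + K)
W = -14 (W = 2*(-5 - 2) = 2*(-7) = -14)
D = 14/9 (D = -14/(-4 - 5) = -14/(-9) = -14*(-1/9) = 14/9 ≈ 1.5556)
D*31 + 6*0 = (14/9)*31 + 6*0 = 434/9 + 0 = 434/9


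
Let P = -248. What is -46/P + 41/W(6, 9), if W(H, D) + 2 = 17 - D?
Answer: 2611/372 ≈ 7.0188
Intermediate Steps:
W(H, D) = 15 - D (W(H, D) = -2 + (17 - D) = 15 - D)
-46/P + 41/W(6, 9) = -46/(-248) + 41/(15 - 1*9) = -46*(-1/248) + 41/(15 - 9) = 23/124 + 41/6 = 2611/372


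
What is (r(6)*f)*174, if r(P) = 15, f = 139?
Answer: 362790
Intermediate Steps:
(r(6)*f)*174 = (15*139)*174 = 2085*174 = 362790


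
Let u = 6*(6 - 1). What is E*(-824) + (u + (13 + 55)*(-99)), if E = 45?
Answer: -43782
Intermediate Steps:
u = 30 (u = 6*5 = 30)
E*(-824) + (u + (13 + 55)*(-99)) = 45*(-824) + (30 + (13 + 55)*(-99)) = -37080 + (30 + 68*(-99)) = -37080 + (30 - 6732) = -37080 - 6702 = -43782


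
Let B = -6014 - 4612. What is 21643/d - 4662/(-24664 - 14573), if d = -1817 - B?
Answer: 12902521/5009257 ≈ 2.5757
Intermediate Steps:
B = -10626
d = 8809 (d = -1817 - 1*(-10626) = -1817 + 10626 = 8809)
21643/d - 4662/(-24664 - 14573) = 21643/8809 - 4662/(-24664 - 14573) = 21643*(1/8809) - 4662/(-39237) = 941/383 - 4662*(-1/39237) = 941/383 + 1554/13079 = 12902521/5009257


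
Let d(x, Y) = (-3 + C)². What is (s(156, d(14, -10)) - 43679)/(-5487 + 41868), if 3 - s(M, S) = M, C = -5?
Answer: -43832/36381 ≈ -1.2048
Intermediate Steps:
d(x, Y) = 64 (d(x, Y) = (-3 - 5)² = (-8)² = 64)
s(M, S) = 3 - M
(s(156, d(14, -10)) - 43679)/(-5487 + 41868) = ((3 - 1*156) - 43679)/(-5487 + 41868) = ((3 - 156) - 43679)/36381 = (-153 - 43679)*(1/36381) = -43832*1/36381 = -43832/36381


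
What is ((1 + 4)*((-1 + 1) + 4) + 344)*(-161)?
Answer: -58604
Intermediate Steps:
((1 + 4)*((-1 + 1) + 4) + 344)*(-161) = (5*(0 + 4) + 344)*(-161) = (5*4 + 344)*(-161) = (20 + 344)*(-161) = 364*(-161) = -58604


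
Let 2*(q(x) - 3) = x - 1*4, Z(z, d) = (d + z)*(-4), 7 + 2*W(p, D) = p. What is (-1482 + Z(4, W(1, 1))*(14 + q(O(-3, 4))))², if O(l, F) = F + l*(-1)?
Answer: 2421136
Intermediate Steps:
W(p, D) = -7/2 + p/2
Z(z, d) = -4*d - 4*z
O(l, F) = F - l
q(x) = 1 + x/2 (q(x) = 3 + (x - 1*4)/2 = 3 + (x - 4)/2 = 3 + (-4 + x)/2 = 3 + (-2 + x/2) = 1 + x/2)
(-1482 + Z(4, W(1, 1))*(14 + q(O(-3, 4))))² = (-1482 + (-4*(-7/2 + (½)*1) - 4*4)*(14 + (1 + (4 - 1*(-3))/2)))² = (-1482 + (-4*(-7/2 + ½) - 16)*(14 + (1 + (4 + 3)/2)))² = (-1482 + (-4*(-3) - 16)*(14 + (1 + (½)*7)))² = (-1482 + (12 - 16)*(14 + (1 + 7/2)))² = (-1482 - 4*(14 + 9/2))² = (-1482 - 4*37/2)² = (-1482 - 74)² = (-1556)² = 2421136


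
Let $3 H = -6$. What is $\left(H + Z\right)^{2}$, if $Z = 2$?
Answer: $0$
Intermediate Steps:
$H = -2$ ($H = \frac{1}{3} \left(-6\right) = -2$)
$\left(H + Z\right)^{2} = \left(-2 + 2\right)^{2} = 0^{2} = 0$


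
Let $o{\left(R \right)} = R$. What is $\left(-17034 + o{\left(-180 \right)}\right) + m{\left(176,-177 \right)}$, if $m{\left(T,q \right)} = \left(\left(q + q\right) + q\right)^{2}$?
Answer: $264747$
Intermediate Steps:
$m{\left(T,q \right)} = 9 q^{2}$ ($m{\left(T,q \right)} = \left(2 q + q\right)^{2} = \left(3 q\right)^{2} = 9 q^{2}$)
$\left(-17034 + o{\left(-180 \right)}\right) + m{\left(176,-177 \right)} = \left(-17034 - 180\right) + 9 \left(-177\right)^{2} = -17214 + 9 \cdot 31329 = -17214 + 281961 = 264747$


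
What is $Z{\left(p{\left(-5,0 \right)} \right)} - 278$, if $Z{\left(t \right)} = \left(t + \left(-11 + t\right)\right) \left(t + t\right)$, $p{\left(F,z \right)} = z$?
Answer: $-278$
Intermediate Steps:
$Z{\left(t \right)} = 2 t \left(-11 + 2 t\right)$ ($Z{\left(t \right)} = \left(-11 + 2 t\right) 2 t = 2 t \left(-11 + 2 t\right)$)
$Z{\left(p{\left(-5,0 \right)} \right)} - 278 = 2 \cdot 0 \left(-11 + 2 \cdot 0\right) - 278 = 2 \cdot 0 \left(-11 + 0\right) - 278 = 2 \cdot 0 \left(-11\right) - 278 = 0 - 278 = -278$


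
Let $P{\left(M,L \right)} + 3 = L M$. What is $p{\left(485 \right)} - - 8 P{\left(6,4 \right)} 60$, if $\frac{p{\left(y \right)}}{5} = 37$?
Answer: $10265$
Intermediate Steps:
$P{\left(M,L \right)} = -3 + L M$
$p{\left(y \right)} = 185$ ($p{\left(y \right)} = 5 \cdot 37 = 185$)
$p{\left(485 \right)} - - 8 P{\left(6,4 \right)} 60 = 185 - - 8 \left(-3 + 4 \cdot 6\right) 60 = 185 - - 8 \left(-3 + 24\right) 60 = 185 - \left(-8\right) 21 \cdot 60 = 185 - \left(-168\right) 60 = 185 - -10080 = 185 + 10080 = 10265$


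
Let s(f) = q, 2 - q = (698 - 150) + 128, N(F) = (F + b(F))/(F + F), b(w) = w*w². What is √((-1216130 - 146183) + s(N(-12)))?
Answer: 9*I*√16827 ≈ 1167.5*I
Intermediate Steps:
b(w) = w³
N(F) = (F + F³)/(2*F) (N(F) = (F + F³)/(F + F) = (F + F³)/((2*F)) = (F + F³)*(1/(2*F)) = (F + F³)/(2*F))
q = -674 (q = 2 - ((698 - 150) + 128) = 2 - (548 + 128) = 2 - 1*676 = 2 - 676 = -674)
s(f) = -674
√((-1216130 - 146183) + s(N(-12))) = √((-1216130 - 146183) - 674) = √(-1362313 - 674) = √(-1362987) = 9*I*√16827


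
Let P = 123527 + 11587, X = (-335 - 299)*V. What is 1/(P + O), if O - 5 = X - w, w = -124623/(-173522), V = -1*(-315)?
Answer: -173522/11208084125 ≈ -1.5482e-5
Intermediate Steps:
V = 315
w = 124623/173522 (w = -124623*(-1/173522) = 124623/173522 ≈ 0.71820)
X = -199710 (X = (-335 - 299)*315 = -634*315 = -199710)
O = -34653335633/173522 (O = 5 + (-199710 - 1*124623/173522) = 5 + (-199710 - 124623/173522) = 5 - 34654203243/173522 = -34653335633/173522 ≈ -1.9971e+5)
P = 135114
1/(P + O) = 1/(135114 - 34653335633/173522) = 1/(-11208084125/173522) = -173522/11208084125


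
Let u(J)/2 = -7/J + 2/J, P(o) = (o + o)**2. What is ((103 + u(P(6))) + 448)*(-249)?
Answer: -3292361/24 ≈ -1.3718e+5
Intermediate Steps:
P(o) = 4*o**2 (P(o) = (2*o)**2 = 4*o**2)
u(J) = -10/J (u(J) = 2*(-7/J + 2/J) = 2*(-5/J) = -10/J)
((103 + u(P(6))) + 448)*(-249) = ((103 - 10/(4*6**2)) + 448)*(-249) = ((103 - 10/(4*36)) + 448)*(-249) = ((103 - 10/144) + 448)*(-249) = ((103 - 10*1/144) + 448)*(-249) = ((103 - 5/72) + 448)*(-249) = (7411/72 + 448)*(-249) = (39667/72)*(-249) = -3292361/24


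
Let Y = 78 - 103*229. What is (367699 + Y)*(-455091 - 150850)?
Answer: -208558832790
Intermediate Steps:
Y = -23509 (Y = 78 - 23587 = -23509)
(367699 + Y)*(-455091 - 150850) = (367699 - 23509)*(-455091 - 150850) = 344190*(-605941) = -208558832790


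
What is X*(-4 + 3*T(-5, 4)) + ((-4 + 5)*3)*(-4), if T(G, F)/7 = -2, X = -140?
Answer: 6428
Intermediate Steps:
T(G, F) = -14 (T(G, F) = 7*(-2) = -14)
X*(-4 + 3*T(-5, 4)) + ((-4 + 5)*3)*(-4) = -140*(-4 + 3*(-14)) + ((-4 + 5)*3)*(-4) = -140*(-4 - 42) + (1*3)*(-4) = -140*(-46) + 3*(-4) = 6440 - 12 = 6428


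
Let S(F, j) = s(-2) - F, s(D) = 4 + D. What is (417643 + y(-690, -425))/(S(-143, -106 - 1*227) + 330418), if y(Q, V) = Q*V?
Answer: 710893/330563 ≈ 2.1506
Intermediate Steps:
S(F, j) = 2 - F (S(F, j) = (4 - 2) - F = 2 - F)
(417643 + y(-690, -425))/(S(-143, -106 - 1*227) + 330418) = (417643 - 690*(-425))/((2 - 1*(-143)) + 330418) = (417643 + 293250)/((2 + 143) + 330418) = 710893/(145 + 330418) = 710893/330563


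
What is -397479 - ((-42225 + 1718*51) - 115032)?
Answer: -327840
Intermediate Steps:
-397479 - ((-42225 + 1718*51) - 115032) = -397479 - ((-42225 + 87618) - 115032) = -397479 - (45393 - 115032) = -397479 - 1*(-69639) = -397479 + 69639 = -327840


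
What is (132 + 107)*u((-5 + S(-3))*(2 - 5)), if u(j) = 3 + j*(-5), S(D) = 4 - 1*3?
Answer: -13623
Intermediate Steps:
S(D) = 1 (S(D) = 4 - 3 = 1)
u(j) = 3 - 5*j
(132 + 107)*u((-5 + S(-3))*(2 - 5)) = (132 + 107)*(3 - 5*(-5 + 1)*(2 - 5)) = 239*(3 - (-20)*(-3)) = 239*(3 - 5*12) = 239*(3 - 60) = 239*(-57) = -13623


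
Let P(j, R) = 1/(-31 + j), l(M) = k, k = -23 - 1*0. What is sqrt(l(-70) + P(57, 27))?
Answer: I*sqrt(15522)/26 ≈ 4.7918*I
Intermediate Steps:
k = -23 (k = -23 + 0 = -23)
l(M) = -23
sqrt(l(-70) + P(57, 27)) = sqrt(-23 + 1/(-31 + 57)) = sqrt(-23 + 1/26) = sqrt(-597/26) = I*sqrt(15522)/26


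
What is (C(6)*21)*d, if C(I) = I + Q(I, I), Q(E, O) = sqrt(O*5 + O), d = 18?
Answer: 4536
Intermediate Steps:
Q(E, O) = sqrt(6)*sqrt(O) (Q(E, O) = sqrt(5*O + O) = sqrt(6*O) = sqrt(6)*sqrt(O))
C(I) = I + sqrt(6)*sqrt(I)
(C(6)*21)*d = ((6 + sqrt(6)*sqrt(6))*21)*18 = ((6 + 6)*21)*18 = (12*21)*18 = 252*18 = 4536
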